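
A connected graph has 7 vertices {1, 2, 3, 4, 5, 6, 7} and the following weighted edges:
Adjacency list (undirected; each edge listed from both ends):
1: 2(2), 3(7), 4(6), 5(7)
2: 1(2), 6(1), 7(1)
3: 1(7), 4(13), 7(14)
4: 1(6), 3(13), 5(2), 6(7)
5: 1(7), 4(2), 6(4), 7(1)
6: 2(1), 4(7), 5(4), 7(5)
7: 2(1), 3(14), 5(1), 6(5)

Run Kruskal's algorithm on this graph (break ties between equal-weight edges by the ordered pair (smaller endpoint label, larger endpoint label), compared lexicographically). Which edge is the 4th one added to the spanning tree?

1-2

Kruskal's algorithm — process edges by increasing weight (ties by edge label):
2 6 (1): add. Components now {1} {2,6} {3} {4} {5} {7}
2 7 (1): add. Components now {1} {2,6,7} {3} {4} {5}
5 7 (1): add. Components now {1} {2,5,6,7} {3} {4}
1 2 (2): add. Components now {1,2,5,6,7} {3} {4}
4 5 (2): add. Components now {1,2,4,5,6,7} {3}
5 6 (4): skip — 5 and 6 already connected.
6 7 (5): skip — 6 and 7 already connected.
1 4 (6): skip — 1 and 4 already connected.
1 3 (7): add. Components now {1,2,3,4,5,6,7}
The 4th edge added is 1 2.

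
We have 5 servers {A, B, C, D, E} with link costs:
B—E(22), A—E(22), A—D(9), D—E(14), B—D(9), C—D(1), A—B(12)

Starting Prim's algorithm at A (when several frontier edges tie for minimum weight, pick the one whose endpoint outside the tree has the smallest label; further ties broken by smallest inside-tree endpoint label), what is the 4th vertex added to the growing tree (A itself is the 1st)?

B

Prim's algorithm from A:
Step 1: cheapest edge leaving the tree is A—D (9); add D.
Step 2: cheapest edge leaving the tree is C—D (1); add C.
Step 3: cheapest edge leaving the tree is B—D (9); add B.
Step 4: cheapest edge leaving the tree is D—E (14); add E.
Vertex order: A, D, C, B, E. The 4th vertex is B.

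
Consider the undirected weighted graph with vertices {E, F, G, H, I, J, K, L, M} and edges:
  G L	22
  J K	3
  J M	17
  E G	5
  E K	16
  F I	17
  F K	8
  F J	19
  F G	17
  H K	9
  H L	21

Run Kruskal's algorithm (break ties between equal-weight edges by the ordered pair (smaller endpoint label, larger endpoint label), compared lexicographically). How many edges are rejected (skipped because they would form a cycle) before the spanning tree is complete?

2

Sort edges by weight, then run Kruskal:
J K (3): add — endpoints in different components.
E G (5): add — endpoints in different components.
F K (8): add — endpoints in different components.
H K (9): add — endpoints in different components.
E K (16): add — endpoints in different components.
F G (17): skip — F and G already connected.
F I (17): add — endpoints in different components.
J M (17): add — endpoints in different components.
F J (19): skip — F and J already connected.
H L (21): add — endpoints in different components.
Edges rejected before the tree was complete: 2.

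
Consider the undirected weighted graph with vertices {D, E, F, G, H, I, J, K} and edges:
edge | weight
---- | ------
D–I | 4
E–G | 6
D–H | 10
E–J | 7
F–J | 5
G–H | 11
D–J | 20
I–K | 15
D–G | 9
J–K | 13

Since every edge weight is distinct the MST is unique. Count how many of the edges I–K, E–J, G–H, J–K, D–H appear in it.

3

Sort edges by weight, then run Kruskal:
D–I (4): add — endpoints in different components.
F–J (5): add — endpoints in different components.
E–G (6): add — endpoints in different components.
E–J (7): add — endpoints in different components.
D–G (9): add — endpoints in different components.
D–H (10): add — endpoints in different components.
G–H (11): skip — G and H already connected.
J–K (13): add — endpoints in different components.
MST edge set: {D–I, F–J, E–G, E–J, D–G, D–H, J–K}.
Of the listed edges, {E–J, J–K, D–H} are in the MST → 3.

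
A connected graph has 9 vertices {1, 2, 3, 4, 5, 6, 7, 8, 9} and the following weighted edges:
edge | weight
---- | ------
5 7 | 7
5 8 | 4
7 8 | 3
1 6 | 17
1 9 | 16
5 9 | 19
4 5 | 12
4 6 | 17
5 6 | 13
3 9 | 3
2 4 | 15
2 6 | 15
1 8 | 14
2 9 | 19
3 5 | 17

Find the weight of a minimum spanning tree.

Prim's algorithm from 1:
Step 1: cheapest edge leaving the tree is 1 8 (14); add 8.
Step 2: cheapest edge leaving the tree is 7 8 (3); add 7.
Step 3: cheapest edge leaving the tree is 5 8 (4); add 5.
Step 4: cheapest edge leaving the tree is 4 5 (12); add 4.
Step 5: cheapest edge leaving the tree is 5 6 (13); add 6.
Step 6: cheapest edge leaving the tree is 2 4 (15); add 2.
Step 7: cheapest edge leaving the tree is 1 9 (16); add 9.
Step 8: cheapest edge leaving the tree is 3 9 (3); add 3.
MST edges: 1 8, 7 8, 5 8, 4 5, 5 6, 2 4, 1 9, 3 9; total weight 14+3+4+12+13+15+16+3 = 80.

80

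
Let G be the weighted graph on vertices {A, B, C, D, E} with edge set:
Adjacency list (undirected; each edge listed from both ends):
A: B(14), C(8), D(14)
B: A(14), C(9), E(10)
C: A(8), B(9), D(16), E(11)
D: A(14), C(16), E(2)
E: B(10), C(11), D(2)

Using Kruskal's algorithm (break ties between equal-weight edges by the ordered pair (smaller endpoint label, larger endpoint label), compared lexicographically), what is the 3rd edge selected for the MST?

B-C

Sort edges by weight, then run Kruskal:
D—E (2): add. Components now {A} {B} {C} {D,E}
A—C (8): add. Components now {A,C} {B} {D,E}
B—C (9): add. Components now {A,B,C} {D,E}
B—E (10): add. Components now {A,B,C,D,E}
The 3rd edge added is B—C.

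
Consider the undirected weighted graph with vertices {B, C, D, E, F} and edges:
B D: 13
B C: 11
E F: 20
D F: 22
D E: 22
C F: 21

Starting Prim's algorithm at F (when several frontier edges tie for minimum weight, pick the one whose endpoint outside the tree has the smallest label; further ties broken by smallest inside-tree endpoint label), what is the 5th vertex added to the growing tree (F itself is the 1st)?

D

Grow the tree from F using Prim:
Step 1: frontier [E F 20, C F 21, D F 22] → take E F (20); add E.
Step 2: frontier [D E 22, C F 21, D F 22] → take C F (21); add C.
Step 3: frontier [B C 11, D E 22, D F 22] → take B C (11); add B.
Step 4: frontier [B D 13, D E 22, D F 22] → take B D (13); add D.
Vertex order: F, E, C, B, D. The 5th vertex is D.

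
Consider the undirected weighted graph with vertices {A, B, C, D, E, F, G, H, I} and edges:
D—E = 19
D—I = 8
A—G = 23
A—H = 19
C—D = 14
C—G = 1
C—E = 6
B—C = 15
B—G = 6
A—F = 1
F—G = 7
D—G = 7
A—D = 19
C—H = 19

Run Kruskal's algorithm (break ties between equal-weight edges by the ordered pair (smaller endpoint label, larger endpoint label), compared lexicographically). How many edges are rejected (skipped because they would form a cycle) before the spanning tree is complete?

3

Kruskal: consider edges lightest-first.
A—F (1): add — endpoints in different components.
C—G (1): add — endpoints in different components.
B—G (6): add — endpoints in different components.
C—E (6): add — endpoints in different components.
D—G (7): add — endpoints in different components.
F—G (7): add — endpoints in different components.
D—I (8): add — endpoints in different components.
C—D (14): skip — C and D already connected.
B—C (15): skip — B and C already connected.
A—D (19): skip — A and D already connected.
A—H (19): add — endpoints in different components.
Edges rejected before the tree was complete: 3.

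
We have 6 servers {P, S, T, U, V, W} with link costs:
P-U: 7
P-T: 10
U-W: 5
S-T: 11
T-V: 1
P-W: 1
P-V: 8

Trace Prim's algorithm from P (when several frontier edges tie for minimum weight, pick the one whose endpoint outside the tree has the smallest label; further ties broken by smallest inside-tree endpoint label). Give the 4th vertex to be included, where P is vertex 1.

Grow the tree from P using Prim:
Step 1: cheapest edge leaving the tree is P-W (1); add W.
Step 2: cheapest edge leaving the tree is U-W (5); add U.
Step 3: cheapest edge leaving the tree is P-V (8); add V.
Step 4: cheapest edge leaving the tree is T-V (1); add T.
Step 5: cheapest edge leaving the tree is S-T (11); add S.
Vertex order: P, W, U, V, T, S. The 4th vertex is V.

V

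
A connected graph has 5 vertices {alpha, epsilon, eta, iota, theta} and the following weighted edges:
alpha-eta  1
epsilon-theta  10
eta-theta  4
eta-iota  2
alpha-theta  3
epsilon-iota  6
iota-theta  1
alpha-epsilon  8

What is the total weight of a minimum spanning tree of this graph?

Prim's algorithm from eta:
Step 1: frontier [alpha-eta 1, eta-iota 2, eta-theta 4] → take alpha-eta (1); add alpha.
Step 2: frontier [alpha-theta 3, alpha-epsilon 8, eta-iota 2, eta-theta 4] → take eta-iota (2); add iota.
Step 3: frontier [alpha-theta 3, alpha-epsilon 8, eta-theta 4, iota-theta 1, epsilon-iota 6] → take iota-theta (1); add theta.
Step 4: frontier [alpha-epsilon 8, epsilon-iota 6, epsilon-theta 10] → take epsilon-iota (6); add epsilon.
MST edges: alpha-eta, eta-iota, iota-theta, epsilon-iota; total weight 1+2+1+6 = 10.

10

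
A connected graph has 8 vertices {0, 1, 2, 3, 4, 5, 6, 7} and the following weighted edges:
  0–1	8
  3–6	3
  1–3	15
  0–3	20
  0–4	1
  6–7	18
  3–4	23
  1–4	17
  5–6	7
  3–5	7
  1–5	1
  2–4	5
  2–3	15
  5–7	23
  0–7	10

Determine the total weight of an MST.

Prim's algorithm from 0:
Step 1: cheapest edge leaving the tree is 0–4 (1); add 4.
Step 2: cheapest edge leaving the tree is 2–4 (5); add 2.
Step 3: cheapest edge leaving the tree is 0–1 (8); add 1.
Step 4: cheapest edge leaving the tree is 1–5 (1); add 5.
Step 5: cheapest edge leaving the tree is 3–5 (7); add 3.
Step 6: cheapest edge leaving the tree is 3–6 (3); add 6.
Step 7: cheapest edge leaving the tree is 0–7 (10); add 7.
MST edges: 0–4, 2–4, 0–1, 1–5, 3–5, 3–6, 0–7; total weight 1+5+8+1+7+3+10 = 35.

35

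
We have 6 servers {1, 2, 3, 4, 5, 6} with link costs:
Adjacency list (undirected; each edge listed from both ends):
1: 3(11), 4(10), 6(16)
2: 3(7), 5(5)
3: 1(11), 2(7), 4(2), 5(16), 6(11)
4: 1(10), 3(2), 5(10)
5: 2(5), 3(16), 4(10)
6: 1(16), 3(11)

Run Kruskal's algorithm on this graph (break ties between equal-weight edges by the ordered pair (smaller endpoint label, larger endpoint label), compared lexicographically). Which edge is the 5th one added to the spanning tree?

Kruskal: consider edges lightest-first.
3 4 (2): add. Components now {1} {2} {3,4} {5} {6}
2 5 (5): add. Components now {1} {2,5} {3,4} {6}
2 3 (7): add. Components now {1} {2,3,4,5} {6}
1 4 (10): add. Components now {1,2,3,4,5} {6}
4 5 (10): skip — 4 and 5 already connected.
1 3 (11): skip — 1 and 3 already connected.
3 6 (11): add. Components now {1,2,3,4,5,6}
The 5th edge added is 3 6.

3-6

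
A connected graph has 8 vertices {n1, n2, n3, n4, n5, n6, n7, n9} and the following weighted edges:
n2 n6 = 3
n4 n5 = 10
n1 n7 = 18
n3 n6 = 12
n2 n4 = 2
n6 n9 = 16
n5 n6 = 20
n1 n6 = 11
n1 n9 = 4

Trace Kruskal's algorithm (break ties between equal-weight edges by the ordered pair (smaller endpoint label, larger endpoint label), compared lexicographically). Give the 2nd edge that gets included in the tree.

Kruskal: consider edges lightest-first.
n2 n4 (2): add — endpoints in different components.
n2 n6 (3): add — endpoints in different components.
n1 n9 (4): add — endpoints in different components.
n4 n5 (10): add — endpoints in different components.
n1 n6 (11): add — endpoints in different components.
n3 n6 (12): add — endpoints in different components.
n6 n9 (16): skip — n9 and n6 already connected.
n1 n7 (18): add — endpoints in different components.
The 2nd edge added is n2 n6.

n2-n6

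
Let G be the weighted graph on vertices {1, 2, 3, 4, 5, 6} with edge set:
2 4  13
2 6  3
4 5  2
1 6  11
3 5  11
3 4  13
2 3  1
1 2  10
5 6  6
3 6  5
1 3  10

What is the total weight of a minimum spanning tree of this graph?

Prim's algorithm from 1:
Step 1: cheapest edge leaving the tree is 1 2 (10); add 2.
Step 2: cheapest edge leaving the tree is 2 3 (1); add 3.
Step 3: cheapest edge leaving the tree is 2 6 (3); add 6.
Step 4: cheapest edge leaving the tree is 5 6 (6); add 5.
Step 5: cheapest edge leaving the tree is 4 5 (2); add 4.
MST edges: 1 2, 2 3, 2 6, 5 6, 4 5; total weight 10+1+3+6+2 = 22.

22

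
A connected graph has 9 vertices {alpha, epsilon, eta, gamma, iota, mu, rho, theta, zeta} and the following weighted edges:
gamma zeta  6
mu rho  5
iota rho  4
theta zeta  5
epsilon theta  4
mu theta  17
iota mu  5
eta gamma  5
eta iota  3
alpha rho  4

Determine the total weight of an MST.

36

Prim, starting at alpha.
Step 1: cheapest edge leaving the tree is alpha rho (4); add rho.
Step 2: cheapest edge leaving the tree is iota rho (4); add iota.
Step 3: cheapest edge leaving the tree is eta iota (3); add eta.
Step 4: cheapest edge leaving the tree is eta gamma (5); add gamma.
Step 5: cheapest edge leaving the tree is iota mu (5); add mu.
Step 6: cheapest edge leaving the tree is gamma zeta (6); add zeta.
Step 7: cheapest edge leaving the tree is theta zeta (5); add theta.
Step 8: cheapest edge leaving the tree is epsilon theta (4); add epsilon.
MST edges: alpha rho, iota rho, eta iota, eta gamma, iota mu, gamma zeta, theta zeta, epsilon theta; total weight 4+4+3+5+5+6+5+4 = 36.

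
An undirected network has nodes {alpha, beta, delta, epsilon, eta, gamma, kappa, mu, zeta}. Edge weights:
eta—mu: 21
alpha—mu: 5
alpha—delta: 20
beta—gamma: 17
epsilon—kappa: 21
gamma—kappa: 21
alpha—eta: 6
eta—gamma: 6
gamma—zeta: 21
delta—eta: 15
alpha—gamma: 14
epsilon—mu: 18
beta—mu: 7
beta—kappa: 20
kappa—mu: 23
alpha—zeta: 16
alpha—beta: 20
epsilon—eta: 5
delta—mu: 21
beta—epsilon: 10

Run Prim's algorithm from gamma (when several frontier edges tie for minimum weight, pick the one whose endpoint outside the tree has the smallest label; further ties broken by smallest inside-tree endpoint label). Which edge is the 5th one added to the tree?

Grow the tree from gamma using Prim:
Step 1: cheapest edge leaving the tree is eta—gamma (6); add eta.
Step 2: cheapest edge leaving the tree is epsilon—eta (5); add epsilon.
Step 3: cheapest edge leaving the tree is alpha—eta (6); add alpha.
Step 4: cheapest edge leaving the tree is alpha—mu (5); add mu.
Step 5: cheapest edge leaving the tree is beta—mu (7); add beta.
Step 6: cheapest edge leaving the tree is delta—eta (15); add delta.
Step 7: cheapest edge leaving the tree is alpha—zeta (16); add zeta.
Step 8: cheapest edge leaving the tree is beta—kappa (20); add kappa.
The 5th edge added is beta—mu.

beta-mu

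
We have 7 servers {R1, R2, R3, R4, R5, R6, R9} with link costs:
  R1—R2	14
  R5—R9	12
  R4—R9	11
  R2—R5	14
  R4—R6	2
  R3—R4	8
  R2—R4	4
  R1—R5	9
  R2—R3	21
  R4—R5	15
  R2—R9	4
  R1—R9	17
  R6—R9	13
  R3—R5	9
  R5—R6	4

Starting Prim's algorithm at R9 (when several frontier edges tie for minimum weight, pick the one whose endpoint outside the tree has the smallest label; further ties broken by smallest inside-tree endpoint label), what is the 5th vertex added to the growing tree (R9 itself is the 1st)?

R5

Grow the tree from R9 using Prim:
Step 1: cheapest edge leaving the tree is R2—R9 (4); add R2.
Step 2: cheapest edge leaving the tree is R2—R4 (4); add R4.
Step 3: cheapest edge leaving the tree is R4—R6 (2); add R6.
Step 4: cheapest edge leaving the tree is R5—R6 (4); add R5.
Step 5: cheapest edge leaving the tree is R3—R4 (8); add R3.
Step 6: cheapest edge leaving the tree is R1—R5 (9); add R1.
Vertex order: R9, R2, R4, R6, R5, R3, R1. The 5th vertex is R5.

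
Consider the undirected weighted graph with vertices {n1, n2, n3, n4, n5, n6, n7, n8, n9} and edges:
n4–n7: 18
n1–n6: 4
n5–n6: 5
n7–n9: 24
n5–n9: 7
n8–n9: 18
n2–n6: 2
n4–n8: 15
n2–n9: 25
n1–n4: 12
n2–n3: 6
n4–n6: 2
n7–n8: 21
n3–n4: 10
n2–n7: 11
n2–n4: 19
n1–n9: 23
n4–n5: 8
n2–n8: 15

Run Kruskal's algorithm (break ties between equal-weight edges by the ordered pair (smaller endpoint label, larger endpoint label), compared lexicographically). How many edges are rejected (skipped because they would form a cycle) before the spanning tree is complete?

3

Kruskal's algorithm — process edges by increasing weight (ties by edge label):
n2–n6 (2): add — endpoints in different components.
n4–n6 (2): add — endpoints in different components.
n1–n6 (4): add — endpoints in different components.
n5–n6 (5): add — endpoints in different components.
n2–n3 (6): add — endpoints in different components.
n5–n9 (7): add — endpoints in different components.
n4–n5 (8): skip — n4 and n5 already connected.
n3–n4 (10): skip — n4 and n3 already connected.
n2–n7 (11): add — endpoints in different components.
n1–n4 (12): skip — n4 and n1 already connected.
n2–n8 (15): add — endpoints in different components.
Edges rejected before the tree was complete: 3.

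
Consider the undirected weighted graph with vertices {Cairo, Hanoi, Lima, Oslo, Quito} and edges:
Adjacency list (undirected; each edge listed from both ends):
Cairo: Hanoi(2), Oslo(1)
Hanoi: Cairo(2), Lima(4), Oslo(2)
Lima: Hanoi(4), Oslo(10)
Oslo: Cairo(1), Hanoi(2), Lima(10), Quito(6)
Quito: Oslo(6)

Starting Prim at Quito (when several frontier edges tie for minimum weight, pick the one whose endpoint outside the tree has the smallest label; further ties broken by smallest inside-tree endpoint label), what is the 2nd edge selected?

Cairo-Oslo

Prim, starting at Quito.
Step 1: frontier [Oslo-Quito 6] → take Oslo-Quito (6); add Oslo.
Step 2: frontier [Cairo-Oslo 1, Hanoi-Oslo 2, Lima-Oslo 10] → take Cairo-Oslo (1); add Cairo.
Step 3: frontier [Cairo-Hanoi 2, Hanoi-Oslo 2, Lima-Oslo 10] → take Cairo-Hanoi (2); add Hanoi.
Step 4: frontier [Hanoi-Lima 4, Lima-Oslo 10] → take Hanoi-Lima (4); add Lima.
The 2nd edge added is Cairo-Oslo.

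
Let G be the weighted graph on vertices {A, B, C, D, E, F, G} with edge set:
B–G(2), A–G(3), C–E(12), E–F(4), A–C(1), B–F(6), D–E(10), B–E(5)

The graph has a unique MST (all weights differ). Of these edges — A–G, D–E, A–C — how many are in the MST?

Kruskal: consider edges lightest-first.
A–C (1): add — endpoints in different components.
B–G (2): add — endpoints in different components.
A–G (3): add — endpoints in different components.
E–F (4): add — endpoints in different components.
B–E (5): add — endpoints in different components.
B–F (6): skip — B and F already connected.
D–E (10): add — endpoints in different components.
MST edge set: {A–C, B–G, A–G, E–F, B–E, D–E}.
Of the listed edges, {A–G, D–E, A–C} are in the MST → 3.

3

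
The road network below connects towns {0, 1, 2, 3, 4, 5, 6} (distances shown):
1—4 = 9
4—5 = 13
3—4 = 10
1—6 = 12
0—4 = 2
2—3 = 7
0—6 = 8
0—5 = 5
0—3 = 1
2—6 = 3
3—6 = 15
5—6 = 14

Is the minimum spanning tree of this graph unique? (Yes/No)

Yes

Kruskal: consider edges lightest-first.
0—3 (1): add — endpoints in different components.
0—4 (2): add — endpoints in different components.
2—6 (3): add — endpoints in different components.
0—5 (5): add — endpoints in different components.
2—3 (7): add — endpoints in different components.
0—6 (8): skip — 0 and 6 already connected.
1—4 (9): add — endpoints in different components.
Every non-tree edge has weight strictly greater than the heaviest edge on the tree path between its endpoints, so the MST is unique.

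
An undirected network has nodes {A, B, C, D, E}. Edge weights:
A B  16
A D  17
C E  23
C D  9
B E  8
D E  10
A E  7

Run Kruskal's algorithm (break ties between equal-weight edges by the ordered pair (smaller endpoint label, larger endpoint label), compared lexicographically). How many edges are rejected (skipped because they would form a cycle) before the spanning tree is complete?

0

Sort edges by weight, then run Kruskal:
A E (7): add — endpoints in different components.
B E (8): add — endpoints in different components.
C D (9): add — endpoints in different components.
D E (10): add — endpoints in different components.
Edges rejected before the tree was complete: 0.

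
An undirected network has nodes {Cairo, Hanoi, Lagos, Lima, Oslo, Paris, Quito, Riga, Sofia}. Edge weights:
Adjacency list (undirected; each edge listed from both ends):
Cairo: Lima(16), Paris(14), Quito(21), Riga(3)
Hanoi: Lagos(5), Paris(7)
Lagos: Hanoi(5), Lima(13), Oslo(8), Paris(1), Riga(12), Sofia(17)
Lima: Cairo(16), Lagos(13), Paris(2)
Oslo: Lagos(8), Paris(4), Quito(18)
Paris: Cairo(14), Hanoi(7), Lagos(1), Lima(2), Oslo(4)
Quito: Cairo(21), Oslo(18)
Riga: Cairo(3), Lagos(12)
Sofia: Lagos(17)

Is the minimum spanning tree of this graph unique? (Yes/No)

Kruskal's algorithm — process edges by increasing weight (ties by edge label):
Lagos Paris (1): add — endpoints in different components.
Lima Paris (2): add — endpoints in different components.
Cairo Riga (3): add — endpoints in different components.
Oslo Paris (4): add — endpoints in different components.
Hanoi Lagos (5): add — endpoints in different components.
Hanoi Paris (7): skip — Hanoi and Paris already connected.
Lagos Oslo (8): skip — Lagos and Oslo already connected.
Lagos Riga (12): add — endpoints in different components.
Lagos Lima (13): skip — Lima and Lagos already connected.
Cairo Paris (14): skip — Cairo and Paris already connected.
Cairo Lima (16): skip — Lima and Cairo already connected.
Lagos Sofia (17): add — endpoints in different components.
Oslo Quito (18): add — endpoints in different components.
Every non-tree edge has weight strictly greater than the heaviest edge on the tree path between its endpoints, so the MST is unique.

Yes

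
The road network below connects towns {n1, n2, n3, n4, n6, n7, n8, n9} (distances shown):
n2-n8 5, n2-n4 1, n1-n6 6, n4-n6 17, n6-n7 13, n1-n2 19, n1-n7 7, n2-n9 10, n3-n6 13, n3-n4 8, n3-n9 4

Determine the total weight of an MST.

44

Kruskal: consider edges lightest-first.
n2-n4 (1): add — endpoints in different components.
n3-n9 (4): add — endpoints in different components.
n2-n8 (5): add — endpoints in different components.
n1-n6 (6): add — endpoints in different components.
n1-n7 (7): add — endpoints in different components.
n3-n4 (8): add — endpoints in different components.
n2-n9 (10): skip — n2 and n9 already connected.
n3-n6 (13): add — endpoints in different components.
MST edges: n2-n4, n3-n9, n2-n8, n1-n6, n1-n7, n3-n4, n3-n6; total weight 1+4+5+6+7+8+13 = 44.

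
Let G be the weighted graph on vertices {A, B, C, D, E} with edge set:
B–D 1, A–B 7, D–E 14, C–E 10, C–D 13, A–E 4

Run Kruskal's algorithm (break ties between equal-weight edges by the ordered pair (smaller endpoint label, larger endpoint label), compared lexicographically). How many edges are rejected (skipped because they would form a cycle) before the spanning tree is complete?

0

Kruskal: consider edges lightest-first.
B–D (1): add — endpoints in different components.
A–E (4): add — endpoints in different components.
A–B (7): add — endpoints in different components.
C–E (10): add — endpoints in different components.
Edges rejected before the tree was complete: 0.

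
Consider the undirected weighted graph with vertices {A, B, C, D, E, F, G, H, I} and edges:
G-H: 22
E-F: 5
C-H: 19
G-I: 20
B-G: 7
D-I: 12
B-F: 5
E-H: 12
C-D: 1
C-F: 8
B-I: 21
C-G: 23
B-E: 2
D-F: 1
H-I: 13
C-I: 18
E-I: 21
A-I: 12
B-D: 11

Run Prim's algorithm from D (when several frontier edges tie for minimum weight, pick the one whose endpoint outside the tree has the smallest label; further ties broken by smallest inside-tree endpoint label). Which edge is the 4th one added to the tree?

Grow the tree from D using Prim:
Step 1: cheapest edge leaving the tree is C-D (1); add C.
Step 2: cheapest edge leaving the tree is D-F (1); add F.
Step 3: cheapest edge leaving the tree is B-F (5); add B.
Step 4: cheapest edge leaving the tree is B-E (2); add E.
Step 5: cheapest edge leaving the tree is B-G (7); add G.
Step 6: cheapest edge leaving the tree is E-H (12); add H.
Step 7: cheapest edge leaving the tree is D-I (12); add I.
Step 8: cheapest edge leaving the tree is A-I (12); add A.
The 4th edge added is B-E.

B-E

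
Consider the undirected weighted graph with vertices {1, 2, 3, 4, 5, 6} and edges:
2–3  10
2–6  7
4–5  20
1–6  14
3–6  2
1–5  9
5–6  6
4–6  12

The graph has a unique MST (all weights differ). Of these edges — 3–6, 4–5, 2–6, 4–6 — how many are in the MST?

Kruskal: consider edges lightest-first.
3–6 (2): add. Components now {1} {2} {3,6} {4} {5}
5–6 (6): add. Components now {1} {2} {3,5,6} {4}
2–6 (7): add. Components now {1} {2,3,5,6} {4}
1–5 (9): add. Components now {1,2,3,5,6} {4}
2–3 (10): skip — 2 and 3 already connected.
4–6 (12): add. Components now {1,2,3,4,5,6}
MST edge set: {3–6, 5–6, 2–6, 1–5, 4–6}.
Of the listed edges, {3–6, 2–6, 4–6} are in the MST → 3.

3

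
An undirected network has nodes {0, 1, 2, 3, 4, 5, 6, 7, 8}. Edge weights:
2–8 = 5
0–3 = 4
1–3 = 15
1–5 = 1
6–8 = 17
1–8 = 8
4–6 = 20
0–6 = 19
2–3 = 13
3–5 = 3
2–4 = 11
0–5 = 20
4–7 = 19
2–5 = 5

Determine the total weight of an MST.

Sort edges by weight, then run Kruskal:
1–5 (1): add — endpoints in different components.
3–5 (3): add — endpoints in different components.
0–3 (4): add — endpoints in different components.
2–5 (5): add — endpoints in different components.
2–8 (5): add — endpoints in different components.
1–8 (8): skip — 1 and 8 already connected.
2–4 (11): add — endpoints in different components.
2–3 (13): skip — 2 and 3 already connected.
1–3 (15): skip — 1 and 3 already connected.
6–8 (17): add — endpoints in different components.
0–6 (19): skip — 0 and 6 already connected.
4–7 (19): add — endpoints in different components.
MST edges: 1–5, 3–5, 0–3, 2–5, 2–8, 2–4, 6–8, 4–7; total weight 1+3+4+5+5+11+17+19 = 65.

65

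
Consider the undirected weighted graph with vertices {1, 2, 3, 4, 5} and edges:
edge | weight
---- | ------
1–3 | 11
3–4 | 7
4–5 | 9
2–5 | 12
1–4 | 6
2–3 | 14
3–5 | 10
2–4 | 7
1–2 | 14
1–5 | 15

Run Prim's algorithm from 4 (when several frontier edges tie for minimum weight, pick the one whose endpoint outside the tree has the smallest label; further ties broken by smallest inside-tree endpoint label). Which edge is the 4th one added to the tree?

4-5

Grow the tree from 4 using Prim:
Step 1: cheapest edge leaving the tree is 1–4 (6); add 1.
Step 2: cheapest edge leaving the tree is 2–4 (7); add 2.
Step 3: cheapest edge leaving the tree is 3–4 (7); add 3.
Step 4: cheapest edge leaving the tree is 4–5 (9); add 5.
The 4th edge added is 4–5.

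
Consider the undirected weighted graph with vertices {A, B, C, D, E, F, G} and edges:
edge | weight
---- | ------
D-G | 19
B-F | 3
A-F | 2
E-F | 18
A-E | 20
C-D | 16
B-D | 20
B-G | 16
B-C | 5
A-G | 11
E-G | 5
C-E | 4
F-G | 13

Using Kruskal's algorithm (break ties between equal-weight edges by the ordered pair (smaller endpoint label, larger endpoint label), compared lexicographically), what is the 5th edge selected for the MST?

E-G

Kruskal's algorithm — process edges by increasing weight (ties by edge label):
A-F (2): add. Components now {A,F} {B} {C} {D} {E} {G}
B-F (3): add. Components now {A,B,F} {C} {D} {E} {G}
C-E (4): add. Components now {A,B,F} {C,E} {D} {G}
B-C (5): add. Components now {A,B,C,E,F} {D} {G}
E-G (5): add. Components now {A,B,C,E,F,G} {D}
A-G (11): skip — A and G already connected.
F-G (13): skip — F and G already connected.
B-G (16): skip — B and G already connected.
C-D (16): add. Components now {A,B,C,D,E,F,G}
The 5th edge added is E-G.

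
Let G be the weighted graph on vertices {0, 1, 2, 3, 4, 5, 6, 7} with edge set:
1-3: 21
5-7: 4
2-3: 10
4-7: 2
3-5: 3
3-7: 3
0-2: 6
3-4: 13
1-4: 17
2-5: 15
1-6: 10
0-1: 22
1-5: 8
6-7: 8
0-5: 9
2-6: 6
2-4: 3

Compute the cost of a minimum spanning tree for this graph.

Kruskal: consider edges lightest-first.
4-7 (2): add — endpoints in different components.
2-4 (3): add — endpoints in different components.
3-5 (3): add — endpoints in different components.
3-7 (3): add — endpoints in different components.
5-7 (4): skip — 5 and 7 already connected.
0-2 (6): add — endpoints in different components.
2-6 (6): add — endpoints in different components.
1-5 (8): add — endpoints in different components.
MST edges: 4-7, 2-4, 3-5, 3-7, 0-2, 2-6, 1-5; total weight 2+3+3+3+6+6+8 = 31.

31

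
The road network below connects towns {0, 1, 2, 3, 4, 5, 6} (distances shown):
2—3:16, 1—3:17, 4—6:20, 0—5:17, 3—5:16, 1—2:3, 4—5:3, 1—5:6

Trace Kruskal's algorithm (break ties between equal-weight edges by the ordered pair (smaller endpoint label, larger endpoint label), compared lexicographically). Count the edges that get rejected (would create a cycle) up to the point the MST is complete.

2

Kruskal: consider edges lightest-first.
1—2 (3): add. Components now {0} {1,2} {3} {4} {5} {6}
4—5 (3): add. Components now {0} {1,2} {3} {4,5} {6}
1—5 (6): add. Components now {0} {1,2,4,5} {3} {6}
2—3 (16): add. Components now {0} {1,2,3,4,5} {6}
3—5 (16): skip — 3 and 5 already connected.
0—5 (17): add. Components now {0,1,2,3,4,5} {6}
1—3 (17): skip — 1 and 3 already connected.
4—6 (20): add. Components now {0,1,2,3,4,5,6}
Edges rejected before the tree was complete: 2.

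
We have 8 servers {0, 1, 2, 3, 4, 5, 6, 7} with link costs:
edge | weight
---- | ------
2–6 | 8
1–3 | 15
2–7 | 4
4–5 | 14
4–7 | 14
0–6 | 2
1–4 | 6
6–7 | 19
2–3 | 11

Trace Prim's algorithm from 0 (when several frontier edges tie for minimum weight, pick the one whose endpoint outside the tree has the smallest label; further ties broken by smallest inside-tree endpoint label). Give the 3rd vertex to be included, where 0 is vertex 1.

Prim, starting at 0.
Step 1: frontier [0–6 2] → take 0–6 (2); add 6.
Step 2: frontier [2–6 8, 6–7 19] → take 2–6 (8); add 2.
Step 3: frontier [2–7 4, 2–3 11, 6–7 19] → take 2–7 (4); add 7.
Step 4: frontier [2–3 11, 4–7 14] → take 2–3 (11); add 3.
Step 5: frontier [1–3 15, 4–7 14] → take 4–7 (14); add 4.
Step 6: frontier [1–3 15, 1–4 6, 4–5 14] → take 1–4 (6); add 1.
Step 7: frontier [4–5 14] → take 4–5 (14); add 5.
Vertex order: 0, 6, 2, 7, 3, 4, 1, 5. The 3rd vertex is 2.

2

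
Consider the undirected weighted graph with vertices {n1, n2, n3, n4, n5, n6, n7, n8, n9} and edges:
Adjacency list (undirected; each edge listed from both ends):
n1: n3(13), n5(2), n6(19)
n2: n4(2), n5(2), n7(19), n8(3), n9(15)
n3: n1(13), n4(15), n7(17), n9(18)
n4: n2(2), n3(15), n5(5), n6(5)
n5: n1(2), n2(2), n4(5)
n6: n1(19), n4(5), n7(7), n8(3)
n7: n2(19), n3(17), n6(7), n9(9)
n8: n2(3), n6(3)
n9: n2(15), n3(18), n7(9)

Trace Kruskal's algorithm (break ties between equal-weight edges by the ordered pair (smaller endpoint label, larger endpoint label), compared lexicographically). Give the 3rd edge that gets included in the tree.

Kruskal: consider edges lightest-first.
n1 n5 (2): add — endpoints in different components.
n2 n4 (2): add — endpoints in different components.
n2 n5 (2): add — endpoints in different components.
n2 n8 (3): add — endpoints in different components.
n6 n8 (3): add — endpoints in different components.
n4 n5 (5): skip — n5 and n4 already connected.
n4 n6 (5): skip — n4 and n6 already connected.
n6 n7 (7): add — endpoints in different components.
n7 n9 (9): add — endpoints in different components.
n1 n3 (13): add — endpoints in different components.
The 3rd edge added is n2 n5.

n2-n5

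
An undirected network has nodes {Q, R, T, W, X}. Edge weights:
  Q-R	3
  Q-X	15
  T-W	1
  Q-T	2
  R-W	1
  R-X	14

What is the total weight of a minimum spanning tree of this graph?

18

Prim's algorithm from X:
Step 1: frontier [R-X 14, Q-X 15] → take R-X (14); add R.
Step 2: frontier [R-W 1, Q-R 3, Q-X 15] → take R-W (1); add W.
Step 3: frontier [Q-R 3, T-W 1, Q-X 15] → take T-W (1); add T.
Step 4: frontier [Q-R 3, Q-T 2, Q-X 15] → take Q-T (2); add Q.
MST edges: R-X, R-W, T-W, Q-T; total weight 14+1+1+2 = 18.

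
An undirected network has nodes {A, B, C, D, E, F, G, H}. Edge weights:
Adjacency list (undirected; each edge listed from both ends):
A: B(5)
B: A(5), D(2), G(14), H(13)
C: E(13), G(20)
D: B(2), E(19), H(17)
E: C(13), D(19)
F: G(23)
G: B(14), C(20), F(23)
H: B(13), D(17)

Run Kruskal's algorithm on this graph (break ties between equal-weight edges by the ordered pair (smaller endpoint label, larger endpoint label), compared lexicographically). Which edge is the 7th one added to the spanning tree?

F-G

Sort edges by weight, then run Kruskal:
B–D (2): add — endpoints in different components.
A–B (5): add — endpoints in different components.
B–H (13): add — endpoints in different components.
C–E (13): add — endpoints in different components.
B–G (14): add — endpoints in different components.
D–H (17): skip — D and H already connected.
D–E (19): add — endpoints in different components.
C–G (20): skip — C and G already connected.
F–G (23): add — endpoints in different components.
The 7th edge added is F–G.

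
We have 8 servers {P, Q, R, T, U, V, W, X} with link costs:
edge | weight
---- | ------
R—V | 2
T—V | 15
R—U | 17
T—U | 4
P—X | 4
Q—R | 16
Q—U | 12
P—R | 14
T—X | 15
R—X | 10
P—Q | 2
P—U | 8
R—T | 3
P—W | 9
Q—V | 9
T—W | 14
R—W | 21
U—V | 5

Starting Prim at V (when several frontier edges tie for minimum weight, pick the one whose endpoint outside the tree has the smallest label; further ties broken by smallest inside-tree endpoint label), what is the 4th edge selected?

Grow the tree from V using Prim:
Step 1: cheapest edge leaving the tree is R—V (2); add R.
Step 2: cheapest edge leaving the tree is R—T (3); add T.
Step 3: cheapest edge leaving the tree is T—U (4); add U.
Step 4: cheapest edge leaving the tree is P—U (8); add P.
Step 5: cheapest edge leaving the tree is P—Q (2); add Q.
Step 6: cheapest edge leaving the tree is P—X (4); add X.
Step 7: cheapest edge leaving the tree is P—W (9); add W.
The 4th edge added is P—U.

P-U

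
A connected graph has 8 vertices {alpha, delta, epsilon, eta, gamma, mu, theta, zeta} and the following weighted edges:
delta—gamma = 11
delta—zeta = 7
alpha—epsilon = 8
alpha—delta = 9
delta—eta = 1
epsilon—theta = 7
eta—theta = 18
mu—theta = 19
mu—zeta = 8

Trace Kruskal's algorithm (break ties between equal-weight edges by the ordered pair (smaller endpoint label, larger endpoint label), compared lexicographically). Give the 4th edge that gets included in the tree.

alpha-epsilon

Sort edges by weight, then run Kruskal:
delta—eta (1): add — endpoints in different components.
delta—zeta (7): add — endpoints in different components.
epsilon—theta (7): add — endpoints in different components.
alpha—epsilon (8): add — endpoints in different components.
mu—zeta (8): add — endpoints in different components.
alpha—delta (9): add — endpoints in different components.
delta—gamma (11): add — endpoints in different components.
The 4th edge added is alpha—epsilon.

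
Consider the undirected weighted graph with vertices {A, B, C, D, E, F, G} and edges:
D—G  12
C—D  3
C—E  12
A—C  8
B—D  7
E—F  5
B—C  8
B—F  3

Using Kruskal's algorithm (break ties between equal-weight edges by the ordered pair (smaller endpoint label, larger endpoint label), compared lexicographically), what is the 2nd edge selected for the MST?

C-D

Sort edges by weight, then run Kruskal:
B—F (3): add — endpoints in different components.
C—D (3): add — endpoints in different components.
E—F (5): add — endpoints in different components.
B—D (7): add — endpoints in different components.
A—C (8): add — endpoints in different components.
B—C (8): skip — B and C already connected.
C—E (12): skip — C and E already connected.
D—G (12): add — endpoints in different components.
The 2nd edge added is C—D.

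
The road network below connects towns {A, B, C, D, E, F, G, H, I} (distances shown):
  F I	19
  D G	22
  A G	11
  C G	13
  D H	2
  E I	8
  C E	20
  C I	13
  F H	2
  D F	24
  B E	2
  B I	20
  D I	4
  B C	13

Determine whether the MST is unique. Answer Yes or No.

No

Sort edges by weight, then run Kruskal:
B E (2): add — endpoints in different components.
D H (2): add — endpoints in different components.
F H (2): add — endpoints in different components.
D I (4): add — endpoints in different components.
E I (8): add — endpoints in different components.
A G (11): add — endpoints in different components.
B C (13): add — endpoints in different components.
C G (13): add — endpoints in different components.
Non-tree edge C I has weight 13, equal to the heaviest edge on its tree cycle — swapping gives another MST of the same weight. Not unique.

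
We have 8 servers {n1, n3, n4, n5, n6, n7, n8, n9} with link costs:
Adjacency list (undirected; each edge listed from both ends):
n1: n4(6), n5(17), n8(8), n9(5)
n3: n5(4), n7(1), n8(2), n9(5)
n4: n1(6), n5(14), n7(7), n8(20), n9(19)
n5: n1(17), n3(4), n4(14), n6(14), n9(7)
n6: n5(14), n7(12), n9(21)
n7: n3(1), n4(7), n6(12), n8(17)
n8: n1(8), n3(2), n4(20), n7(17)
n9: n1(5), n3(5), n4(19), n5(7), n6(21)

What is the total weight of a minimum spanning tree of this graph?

35

Sort edges by weight, then run Kruskal:
n3-n7 (1): add — endpoints in different components.
n3-n8 (2): add — endpoints in different components.
n3-n5 (4): add — endpoints in different components.
n1-n9 (5): add — endpoints in different components.
n3-n9 (5): add — endpoints in different components.
n1-n4 (6): add — endpoints in different components.
n4-n7 (7): skip — n7 and n4 already connected.
n5-n9 (7): skip — n5 and n9 already connected.
n1-n8 (8): skip — n1 and n8 already connected.
n6-n7 (12): add — endpoints in different components.
MST edges: n3-n7, n3-n8, n3-n5, n1-n9, n3-n9, n1-n4, n6-n7; total weight 1+2+4+5+5+6+12 = 35.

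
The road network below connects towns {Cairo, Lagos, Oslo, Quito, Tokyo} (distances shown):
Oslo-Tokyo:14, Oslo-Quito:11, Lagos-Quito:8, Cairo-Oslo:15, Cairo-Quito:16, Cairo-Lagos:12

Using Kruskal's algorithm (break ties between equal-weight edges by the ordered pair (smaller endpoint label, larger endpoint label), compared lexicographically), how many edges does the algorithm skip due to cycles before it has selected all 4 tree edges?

Sort edges by weight, then run Kruskal:
Lagos-Quito (8): add. Components now {Lagos,Quito} {Tokyo} {Oslo} {Cairo}
Oslo-Quito (11): add. Components now {Lagos,Oslo,Quito} {Tokyo} {Cairo}
Cairo-Lagos (12): add. Components now {Cairo,Lagos,Oslo,Quito} {Tokyo}
Oslo-Tokyo (14): add. Components now {Cairo,Lagos,Oslo,Quito,Tokyo}
Edges rejected before the tree was complete: 0.

0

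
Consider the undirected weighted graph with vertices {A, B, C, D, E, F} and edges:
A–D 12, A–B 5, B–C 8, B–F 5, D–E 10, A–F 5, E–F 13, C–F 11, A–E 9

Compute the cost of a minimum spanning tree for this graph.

Kruskal's algorithm — process edges by increasing weight (ties by edge label):
A–B (5): add. Components now {A,B} {C} {D} {E} {F}
A–F (5): add. Components now {A,B,F} {C} {D} {E}
B–F (5): skip — B and F already connected.
B–C (8): add. Components now {A,B,C,F} {D} {E}
A–E (9): add. Components now {A,B,C,E,F} {D}
D–E (10): add. Components now {A,B,C,D,E,F}
MST edges: A–B, A–F, B–C, A–E, D–E; total weight 5+5+8+9+10 = 37.

37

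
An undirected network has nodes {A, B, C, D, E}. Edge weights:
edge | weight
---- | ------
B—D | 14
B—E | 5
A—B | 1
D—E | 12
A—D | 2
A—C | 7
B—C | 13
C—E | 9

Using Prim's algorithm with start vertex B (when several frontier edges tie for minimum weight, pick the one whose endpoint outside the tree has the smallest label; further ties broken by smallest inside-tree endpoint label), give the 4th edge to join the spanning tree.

A-C

Grow the tree from B using Prim:
Step 1: cheapest edge leaving the tree is A—B (1); add A.
Step 2: cheapest edge leaving the tree is A—D (2); add D.
Step 3: cheapest edge leaving the tree is B—E (5); add E.
Step 4: cheapest edge leaving the tree is A—C (7); add C.
The 4th edge added is A—C.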